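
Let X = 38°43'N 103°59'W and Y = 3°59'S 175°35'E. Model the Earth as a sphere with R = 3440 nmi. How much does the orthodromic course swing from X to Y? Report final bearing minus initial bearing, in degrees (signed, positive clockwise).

-30.3°

Initial bearing θ₁ = atan2(sin Δλ cos φ₂, cos φ₁ sin φ₂ − sin φ₁ cos φ₂ cos Δλ) = 260.88°
Final bearing θ₂ = (initial bearing from the destination back to the start) + 180° = 230.56°
Δθ = θ₂ − θ₁ = -30.3°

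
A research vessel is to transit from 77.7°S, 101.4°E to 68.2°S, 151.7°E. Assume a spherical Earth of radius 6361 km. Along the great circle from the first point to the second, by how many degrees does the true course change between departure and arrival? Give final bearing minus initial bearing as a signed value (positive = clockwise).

-48.5°

Initial bearing θ₁ = atan2(sin Δλ cos φ₂, cos φ₁ sin φ₂ − sin φ₁ cos φ₂ cos Δλ) = 83.22°
Final bearing θ₂ = (initial bearing from the destination back to the start) + 180° = 34.72°
Δθ = θ₂ − θ₁ = -48.5°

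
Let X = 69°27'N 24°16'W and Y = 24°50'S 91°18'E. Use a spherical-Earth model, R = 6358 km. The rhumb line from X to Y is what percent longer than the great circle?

5.8%

Great circle: σ = 2.1303 rad → d_gc = Rσ = 13544.2 km
Rhumb: Δφ = -1.6456, Δλ = +2.0170, Δψ = -2.1554, q = Δφ/Δψ = 0.7635 → d_rh = R√(Δφ²+q²Δλ²) = 14329.1 km
Excess = (14329.1 − 13544.2) / 13544.2 = 784.9 / 13544.2 = 5.80% ≈ 5.8%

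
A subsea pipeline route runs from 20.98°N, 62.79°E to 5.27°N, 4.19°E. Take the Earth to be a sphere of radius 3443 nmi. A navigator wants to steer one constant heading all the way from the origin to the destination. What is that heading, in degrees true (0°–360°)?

254.6°

Δψ = ln[tan(π/4+φ₂/2)/tan(π/4+φ₁/2)] = -0.2825
Δλ = -1.0228 rad (taken the short way round)
course = atan2(Δλ, Δψ) = 254.56°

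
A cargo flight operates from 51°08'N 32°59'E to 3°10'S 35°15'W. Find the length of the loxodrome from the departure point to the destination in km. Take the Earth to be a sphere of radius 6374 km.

Δψ = ln[tan(π/4+φ₂/2)/tan(π/4+φ₁/2)] = -1.0971;  Δφ = -0.9477 rad,  Δλ = -1.1909 rad
q = Δφ/Δψ = 0.8638
d = R·√(Δφ² + q²Δλ²) = 6374·1.39872 = 8915 km

8915 km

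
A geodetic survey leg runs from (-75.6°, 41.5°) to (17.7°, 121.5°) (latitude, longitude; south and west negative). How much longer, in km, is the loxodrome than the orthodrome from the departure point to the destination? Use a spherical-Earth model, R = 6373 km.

385 km

Great circle: cos σ = sin φ₁ sin φ₂ + cos φ₁ cos φ₂ cos Δλ,  σ = 1.8269 rad → d_gc = 11643.0 km
Rhumb line: Δψ = +2.3828, q = Δφ/Δψ = 0.6834, d_rh = R√(Δφ²+q²Δλ²) = 12028.2 km
Excess = 12028.2 − 11643.0 = 385.2 ≈ 385 km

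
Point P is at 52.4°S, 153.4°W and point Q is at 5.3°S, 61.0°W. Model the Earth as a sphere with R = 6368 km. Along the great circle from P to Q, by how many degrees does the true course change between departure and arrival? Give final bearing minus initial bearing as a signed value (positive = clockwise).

Initial bearing θ₁ = atan2(sin Δλ cos φ₂, cos φ₁ sin φ₂ − sin φ₁ cos φ₂ cos Δλ) = 95.13°
Final bearing θ₂ = (initial bearing from the destination back to the start) + 180° = 37.61°
Δθ = θ₂ − θ₁ = -57.5°

-57.5°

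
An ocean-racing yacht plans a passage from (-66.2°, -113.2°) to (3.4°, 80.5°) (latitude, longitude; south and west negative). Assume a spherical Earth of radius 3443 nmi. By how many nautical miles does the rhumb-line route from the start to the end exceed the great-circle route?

Great circle: cos σ = sin φ₁ sin φ₂ + cos φ₁ cos φ₂ cos Δλ,  σ = 2.0327 rad → d_gc = 6998.5 nmi
Rhumb line: Δψ = +1.6165, q = Δφ/Δψ = 0.7515, d_rh = R√(Δφ²+q²Δλ²) = 8595.6 nmi
Excess = 8595.6 − 6998.5 = 1597.1 ≈ 1597 nmi

1597 nmi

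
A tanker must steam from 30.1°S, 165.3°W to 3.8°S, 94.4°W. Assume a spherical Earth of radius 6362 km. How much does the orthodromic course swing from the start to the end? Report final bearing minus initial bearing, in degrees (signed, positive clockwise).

At departure: θ₁ = atan2(sin Δλ cos φ₂, cos φ₁ sin φ₂ − sin φ₁ cos φ₂ cos Δλ) = 83.56°
At arrival: θ₂ = atan2(sin Δλ cos φ₁, −cos φ₂ sin φ₁ + sin φ₂ cos φ₁ cos Δλ) = 59.50°
Δθ = θ₂ − θ₁ = -24.1°

-24.1°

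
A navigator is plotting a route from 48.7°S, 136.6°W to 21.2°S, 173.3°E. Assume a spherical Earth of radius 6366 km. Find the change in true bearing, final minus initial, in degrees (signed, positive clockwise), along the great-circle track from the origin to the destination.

Initial bearing θ₁ = atan2(sin Δλ cos φ₂, cos φ₁ sin φ₂ − sin φ₁ cos φ₂ cos Δλ) = 286.41°
Final bearing θ₂ = (initial bearing from the destination back to the start) + 180° = 317.23°
Δθ = θ₂ − θ₁ = +30.8°

+30.8°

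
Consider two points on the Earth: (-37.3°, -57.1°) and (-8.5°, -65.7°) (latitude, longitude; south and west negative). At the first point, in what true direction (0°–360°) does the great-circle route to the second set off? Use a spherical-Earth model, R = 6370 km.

342.7°

N = sin Δλ·cos φ₂ = -0.1479;  D = cos φ₁ sin φ₂ − sin φ₁ cos φ₂ cos Δλ = +0.4750
initial course = atan2(N, D) = 342.71°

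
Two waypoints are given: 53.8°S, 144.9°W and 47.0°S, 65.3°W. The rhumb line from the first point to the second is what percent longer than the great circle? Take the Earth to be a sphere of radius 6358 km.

Great circle: σ = 0.8461 rad → d_gc = Rσ = 5379.7 km
Rhumb: Δφ = +0.1187, Δλ = +1.3893, Δψ = +0.1866, q = Δφ/Δψ = 0.6360 → d_rh = R√(Δφ²+q²Δλ²) = 5667.9 km
Excess = (5667.9 − 5379.7) / 5379.7 = 288.2 / 5379.7 = 5.36% ≈ 5.4%

5.4%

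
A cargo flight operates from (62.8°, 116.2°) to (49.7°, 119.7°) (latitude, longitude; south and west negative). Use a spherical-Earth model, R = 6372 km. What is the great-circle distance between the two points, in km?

1472 km

Haversine: a = sin²(Δφ/2)+cos φ₁ cos φ₂ sin²(Δλ/2) = 0.01329;  σ = 2·atan2(√a,√(1−a))
σ = 13.239° → d = Rσ = 6372·0.23106 = 1472 km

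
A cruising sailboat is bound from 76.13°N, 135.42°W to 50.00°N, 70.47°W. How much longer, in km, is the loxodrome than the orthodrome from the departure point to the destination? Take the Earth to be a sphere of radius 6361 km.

176 km

Great circle: cos σ = sin φ₁ sin φ₂ + cos φ₁ cos φ₂ cos Δλ,  σ = 0.6284 rad → d_gc = 3997.5 km
Rhumb line: Δψ = -1.0961, q = Δφ/Δψ = 0.4161, d_rh = R√(Δφ²+q²Δλ²) = 4173.4 km
Excess = 4173.4 − 3997.5 = 175.9 ≈ 176 km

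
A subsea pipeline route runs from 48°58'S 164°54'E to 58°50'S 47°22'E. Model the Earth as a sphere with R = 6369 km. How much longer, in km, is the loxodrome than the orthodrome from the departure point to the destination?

976 km

Great circle: cos σ = sin φ₁ sin φ₂ + cos φ₁ cos φ₂ cos Δλ,  σ = 1.0605 rad → d_gc = 6754.6 km
Rhumb line: Δψ = -0.2940, q = Δφ/Δψ = 0.5857, d_rh = R√(Δφ²+q²Δλ²) = 7730.5 km
Excess = 7730.5 − 6754.6 = 975.9 ≈ 976 km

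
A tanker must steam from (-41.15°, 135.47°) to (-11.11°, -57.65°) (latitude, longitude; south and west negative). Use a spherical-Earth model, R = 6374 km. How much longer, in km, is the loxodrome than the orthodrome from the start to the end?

2662 km

Great circle: cos σ = sin φ₁ sin φ₂ + cos φ₁ cos φ₂ cos Δλ,  σ = 2.2053 rad → d_gc = 14056.7 km
Rhumb line: Δψ = +0.5942, q = Δφ/Δψ = 0.8824, d_rh = R√(Δφ²+q²Δλ²) = 16718.3 km
Excess = 16718.3 − 14056.7 = 2661.6 ≈ 2662 km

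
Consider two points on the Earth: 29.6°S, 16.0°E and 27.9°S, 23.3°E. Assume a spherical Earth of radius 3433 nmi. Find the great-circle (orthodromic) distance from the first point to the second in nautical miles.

cos σ = sin φ₁ sin φ₂ + cos φ₁ cos φ₂ cos Δλ
      = sin(-29.60°)sin(-27.90°) + cos(-29.60°)cos(-27.90°)cos(7.30°) = 0.9933
σ = 6.621° → d = Rσ = 3433·0.11555 = 397 nmi

397 nmi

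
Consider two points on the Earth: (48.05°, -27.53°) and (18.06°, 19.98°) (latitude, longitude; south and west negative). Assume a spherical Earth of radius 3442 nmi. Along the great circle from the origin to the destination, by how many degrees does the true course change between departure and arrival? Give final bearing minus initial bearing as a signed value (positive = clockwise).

Initial bearing θ₁ = atan2(sin Δλ cos φ₂, cos φ₁ sin φ₂ − sin φ₁ cos φ₂ cos Δλ) = 111.09°
Final bearing θ₂ = (initial bearing from the destination back to the start) + 180° = 139.00°
Δθ = θ₂ − θ₁ = +27.9°

+27.9°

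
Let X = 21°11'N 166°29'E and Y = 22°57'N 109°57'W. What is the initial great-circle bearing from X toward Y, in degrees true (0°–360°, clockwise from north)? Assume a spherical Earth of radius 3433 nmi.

N = sin Δλ·cos φ₂ = +0.9150;  D = cos φ₁ sin φ₂ − sin φ₁ cos φ₂ cos Δλ = +0.3263
initial course = atan2(N, D) = 70.37°

70.4°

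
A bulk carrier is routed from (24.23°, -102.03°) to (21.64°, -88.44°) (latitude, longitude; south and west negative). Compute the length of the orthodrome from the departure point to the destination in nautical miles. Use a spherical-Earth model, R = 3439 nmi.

767 nmi

Haversine: a = sin²(Δφ/2)+cos φ₁ cos φ₂ sin²(Δλ/2) = 0.01238;  σ = 2·atan2(√a,√(1−a))
σ = 12.775° → d = Rσ = 3439·0.22296 = 767 nmi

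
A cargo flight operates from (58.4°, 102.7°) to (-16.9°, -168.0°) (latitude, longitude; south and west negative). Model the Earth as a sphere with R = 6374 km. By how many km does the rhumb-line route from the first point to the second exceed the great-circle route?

Great circle: cos σ = sin φ₁ sin φ₂ + cos φ₁ cos φ₂ cos Δλ,  σ = 1.8147 rad → d_gc = 11566.8 km
Rhumb line: Δψ = -1.5617, q = Δφ/Δψ = 0.8415, d_rh = R√(Δφ²+q²Δλ²) = 11834.8 km
Excess = 11834.8 − 11566.8 = 268.0 ≈ 268 km

268 km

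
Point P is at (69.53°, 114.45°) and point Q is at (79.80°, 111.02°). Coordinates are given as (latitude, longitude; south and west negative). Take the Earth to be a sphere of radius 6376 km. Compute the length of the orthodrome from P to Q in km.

1147 km

Haversine: a = sin²(Δφ/2)+cos φ₁ cos φ₂ sin²(Δλ/2) = 0.00807;  σ = 2·atan2(√a,√(1−a))
σ = 10.306° → d = Rσ = 6376·0.17987 = 1147 km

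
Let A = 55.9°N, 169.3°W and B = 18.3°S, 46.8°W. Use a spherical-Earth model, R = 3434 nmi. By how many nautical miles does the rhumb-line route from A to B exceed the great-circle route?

Great circle: cos σ = sin φ₁ sin φ₂ + cos φ₁ cos φ₂ cos Δλ,  σ = 2.1484 rad → d_gc = 7377.5 nmi
Rhumb line: Δψ = -1.5069, q = Δφ/Δψ = 0.8594, d_rh = R√(Δφ²+q²Δλ²) = 7719.4 nmi
Excess = 7719.4 − 7377.5 = 341.9 ≈ 342 nmi

342 nmi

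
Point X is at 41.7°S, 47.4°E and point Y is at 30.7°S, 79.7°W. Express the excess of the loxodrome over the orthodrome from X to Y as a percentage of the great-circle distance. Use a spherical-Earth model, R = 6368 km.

Great circle: σ = 1.6184 rad → d_gc = Rσ = 10306.3 km
Rhumb: Δφ = +0.1920, Δλ = -2.2183, Δψ = +0.2387, q = Δφ/Δψ = 0.8044 → d_rh = R√(Δφ²+q²Δλ²) = 11428.5 km
Excess = (11428.5 − 10306.3) / 10306.3 = 1122.2 / 10306.3 = 10.89% ≈ 10.9%

10.9%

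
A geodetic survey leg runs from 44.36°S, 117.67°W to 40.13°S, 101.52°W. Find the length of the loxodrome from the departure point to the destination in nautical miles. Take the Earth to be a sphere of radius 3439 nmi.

761 nmi

Δψ = ln[tan(π/4+φ₂/2)/tan(π/4+φ₁/2)] = +0.0998;  Δφ = +0.0738 rad,  Δλ = +0.2819 rad
q = Δφ/Δψ = 0.7398
d = R·√(Δφ² + q²Δλ²) = 3439·0.22122 = 761 nmi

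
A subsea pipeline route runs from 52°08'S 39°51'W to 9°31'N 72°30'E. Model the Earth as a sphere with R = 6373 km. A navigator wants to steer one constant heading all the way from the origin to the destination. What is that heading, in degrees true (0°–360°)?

57.8°

Meridional parts: M(φ₁)=-1.0699, M(φ₂)=+0.1669 → ΔM = +1.2368;  Δλ = +1.9609 rad
tan C = Δλ / ΔM = +1.5854 → C = 57.76°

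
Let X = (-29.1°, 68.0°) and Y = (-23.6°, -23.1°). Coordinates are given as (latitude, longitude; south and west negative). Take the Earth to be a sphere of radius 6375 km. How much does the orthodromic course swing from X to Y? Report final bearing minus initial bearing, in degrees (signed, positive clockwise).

+48.7°

Initial bearing θ₁ = atan2(sin Δλ cos φ₂, cos φ₁ sin φ₂ − sin φ₁ cos φ₂ cos Δλ) = 248.64°
Final bearing θ₂ = (initial bearing from the destination back to the start) + 180° = 297.38°
Δθ = θ₂ − θ₁ = +48.7°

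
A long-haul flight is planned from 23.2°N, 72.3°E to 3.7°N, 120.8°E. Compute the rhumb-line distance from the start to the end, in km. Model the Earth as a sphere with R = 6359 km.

Rhumb course C = atan2(Δλ, Δψ) with Δψ = ln[tan(π/4+φ₂/2)/tan(π/4+φ₁/2)] = -0.3518, Δλ = +0.8465 → C = 112.57°
d = R·|Δφ| / |cos C| = 6359·0.34034 / 0.38381 = 5639 km

5639 km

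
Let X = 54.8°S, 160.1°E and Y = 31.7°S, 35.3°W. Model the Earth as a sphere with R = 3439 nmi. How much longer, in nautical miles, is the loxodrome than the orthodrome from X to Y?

Great circle: cos σ = sin φ₁ sin φ₂ + cos φ₁ cos φ₂ cos Δλ,  σ = 1.6142 rad → d_gc = 5551.4 nmi
Rhumb line: Δψ = +0.5643, q = Δφ/Δψ = 0.7145, d_rh = R√(Δφ²+q²Δλ²) = 7193.5 nmi
Excess = 7193.5 − 5551.4 = 1642.1 ≈ 1642 nmi

1642 nmi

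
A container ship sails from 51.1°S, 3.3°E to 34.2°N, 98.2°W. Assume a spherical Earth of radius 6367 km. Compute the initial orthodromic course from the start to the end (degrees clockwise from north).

θ = atan2( sin Δλ·cos φ₂ ,  cos φ₁ sin φ₂ − sin φ₁ cos φ₂ cos Δλ )
  = atan2(-0.8105, +0.2246) = 285.49°

285.5°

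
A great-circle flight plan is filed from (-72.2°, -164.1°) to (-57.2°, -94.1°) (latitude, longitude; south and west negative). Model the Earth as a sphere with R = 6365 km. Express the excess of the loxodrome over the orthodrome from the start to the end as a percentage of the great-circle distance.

5.4%

Great circle: σ = 0.5414 rad → d_gc = Rσ = 3446.3 km
Rhumb: Δφ = +0.2618, Δλ = +1.2217, Δψ = +0.6310, q = Δφ/Δψ = 0.4149 → d_rh = R√(Δφ²+q²Δλ²) = 3631.3 km
Excess = (3631.3 − 3446.3) / 3446.3 = 185.0 / 3446.3 = 5.37% ≈ 5.4%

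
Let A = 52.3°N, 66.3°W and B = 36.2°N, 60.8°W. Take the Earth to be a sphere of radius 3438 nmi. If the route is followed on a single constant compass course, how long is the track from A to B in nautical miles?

Δψ = ln[tan(π/4+φ₂/2)/tan(π/4+φ₁/2)] = -0.3961;  Δφ = -0.2810 rad,  Δλ = +0.0960 rad
q = Δφ/Δψ = 0.7094
d = R·√(Δφ² + q²Δλ²) = 3438·0.28913 = 994 nmi

994 nmi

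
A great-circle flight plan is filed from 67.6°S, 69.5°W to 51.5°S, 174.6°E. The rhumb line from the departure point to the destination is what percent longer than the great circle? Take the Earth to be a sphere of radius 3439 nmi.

15.3%

Great circle: σ = 0.9021 rad → d_gc = Rσ = 3102.4 nmi
Rhumb: Δφ = +0.2810, Δλ = -2.0228, Δψ = +0.5674, q = Δφ/Δψ = 0.4952 → d_rh = R√(Δφ²+q²Δλ²) = 3578.1 nmi
Excess = (3578.1 − 3102.4) / 3102.4 = 475.7 / 3102.4 = 15.33% ≈ 15.3%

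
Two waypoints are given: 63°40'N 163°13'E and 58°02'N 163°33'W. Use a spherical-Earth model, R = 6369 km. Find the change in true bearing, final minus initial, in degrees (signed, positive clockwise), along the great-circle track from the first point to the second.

+29.3°

At departure: θ₁ = atan2(sin Δλ cos φ₂, cos φ₁ sin φ₂ − sin φ₁ cos φ₂ cos Δλ) = 94.05°
At arrival: θ₂ = atan2(sin Δλ cos φ₁, −cos φ₂ sin φ₁ + sin φ₂ cos φ₁ cos Δλ) = 123.30°
Δθ = θ₂ − θ₁ = +29.3°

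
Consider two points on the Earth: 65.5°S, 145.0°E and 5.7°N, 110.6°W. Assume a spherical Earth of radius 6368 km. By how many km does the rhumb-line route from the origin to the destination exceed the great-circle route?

642 km

Great circle: cos σ = sin φ₁ sin φ₂ + cos φ₁ cos φ₂ cos Δλ,  σ = 1.7650 rad → d_gc = 11239.6 km
Rhumb line: Δψ = +1.6269, q = Δφ/Δψ = 0.7638, d_rh = R√(Δφ²+q²Δλ²) = 11881.4 km
Excess = 11881.4 − 11239.6 = 641.8 ≈ 642 km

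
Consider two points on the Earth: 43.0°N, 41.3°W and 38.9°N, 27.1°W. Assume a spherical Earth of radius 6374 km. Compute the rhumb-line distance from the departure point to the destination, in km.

1277 km

Δψ = ln[tan(π/4+φ₂/2)/tan(π/4+φ₁/2)] = -0.0948;  Δφ = -0.0716 rad,  Δλ = +0.2478 rad
q = Δφ/Δψ = 0.7549
d = R·√(Δφ² + q²Δλ²) = 6374·0.20030 = 1277 km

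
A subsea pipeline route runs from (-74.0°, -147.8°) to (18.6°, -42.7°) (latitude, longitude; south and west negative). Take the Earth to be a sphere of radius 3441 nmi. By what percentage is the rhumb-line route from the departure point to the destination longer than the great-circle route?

5.9%

Great circle: σ = 1.9548 rad → d_gc = Rσ = 6726.5 nmi
Rhumb: Δφ = +1.6162, Δλ = +1.8343, Δψ = +2.2927, q = Δφ/Δψ = 0.7049 → d_rh = R√(Δφ²+q²Δλ²) = 7122.1 nmi
Excess = (7122.1 − 6726.5) / 6726.5 = 395.6 / 6726.5 = 5.88% ≈ 5.9%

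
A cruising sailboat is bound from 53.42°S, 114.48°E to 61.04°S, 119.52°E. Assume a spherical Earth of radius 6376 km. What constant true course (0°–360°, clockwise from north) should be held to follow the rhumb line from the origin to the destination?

160.4°

Δψ = ln[tan(π/4+φ₂/2)/tan(π/4+φ₁/2)] = -0.2468
Δλ = +0.0880 rad (taken the short way round)
course = atan2(Δλ, Δψ) = 160.38°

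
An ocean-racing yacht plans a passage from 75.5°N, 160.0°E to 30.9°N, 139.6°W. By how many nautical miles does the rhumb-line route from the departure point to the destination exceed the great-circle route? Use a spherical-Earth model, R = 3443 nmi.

101 nmi

Great circle: cos σ = sin φ₁ sin φ₂ + cos φ₁ cos φ₂ cos Δλ,  σ = 0.9232 rad → d_gc = 3178.44 nmi
Rhumb line: Δψ = -1.4943, q = Δφ/Δψ = 0.5209, d_rh = R√(Δφ²+q²Δλ²) = 3279.86 nmi
Excess = 3279.86 − 3178.44 = 101.42 ≈ 101 nmi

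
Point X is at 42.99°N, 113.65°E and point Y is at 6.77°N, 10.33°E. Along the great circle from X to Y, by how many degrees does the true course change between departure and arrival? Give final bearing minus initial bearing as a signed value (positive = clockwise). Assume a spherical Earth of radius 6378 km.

Initial bearing θ₁ = atan2(sin Δλ cos φ₂, cos φ₁ sin φ₂ − sin φ₁ cos φ₂ cos Δλ) = 284.07°
Final bearing θ₂ = (initial bearing from the destination back to the start) + 180° = 225.60°
Δθ = θ₂ − θ₁ = -58.5°

-58.5°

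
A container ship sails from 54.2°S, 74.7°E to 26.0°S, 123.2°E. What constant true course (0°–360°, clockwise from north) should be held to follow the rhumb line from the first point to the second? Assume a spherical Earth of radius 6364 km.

52.1°

Meridional parts: M(φ₁)=-1.1301, M(φ₂)=-0.4702 → ΔM = +0.6599;  Δλ = +0.8465 rad
tan C = Δλ / ΔM = +1.2827 → C = 52.06°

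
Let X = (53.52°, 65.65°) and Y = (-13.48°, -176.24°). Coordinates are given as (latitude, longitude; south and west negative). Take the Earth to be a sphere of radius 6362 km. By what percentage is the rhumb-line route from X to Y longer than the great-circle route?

4.3%

Great circle: σ = 2.0486 rad → d_gc = Rσ = 13033.3 km
Rhumb: Δφ = -1.1694, Δλ = +2.0614, Δψ = -1.3475, q = Δφ/Δψ = 0.8678 → d_rh = R√(Δφ²+q²Δλ²) = 13597.0 km
Excess = (13597.0 − 13033.3) / 13033.3 = 563.7 / 13033.3 = 4.33% ≈ 4.3%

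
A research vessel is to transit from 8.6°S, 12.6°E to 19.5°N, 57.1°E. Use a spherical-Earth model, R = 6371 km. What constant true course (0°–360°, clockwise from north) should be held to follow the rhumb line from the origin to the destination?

57.3°

Δψ = ln[tan(π/4+φ₂/2)/tan(π/4+φ₁/2)] = +0.4978
Δλ = +0.7767 rad (taken the short way round)
course = atan2(Δλ, Δψ) = 57.34°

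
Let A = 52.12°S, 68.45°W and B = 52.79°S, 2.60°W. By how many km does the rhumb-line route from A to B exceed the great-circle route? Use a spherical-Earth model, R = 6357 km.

160 km

Great circle: cos σ = sin φ₁ sin φ₂ + cos φ₁ cos φ₂ cos Δλ,  σ = 0.6753 rad → d_gc = 4292.8 km
Rhumb line: Δψ = -0.0192, q = Δφ/Δψ = 0.6094, d_rh = R√(Δφ²+q²Δλ²) = 4452.7 km
Excess = 4452.7 − 4292.8 = 159.9 ≈ 160 km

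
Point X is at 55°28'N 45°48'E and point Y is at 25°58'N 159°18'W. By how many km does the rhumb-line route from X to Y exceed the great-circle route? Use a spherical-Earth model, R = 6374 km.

2455 km

Great circle: cos σ = sin φ₁ sin φ₂ + cos φ₁ cos φ₂ cos Δλ,  σ = 1.6718 rad → d_gc = 10656.1 km
Rhumb line: Δψ = -0.6990, q = Δφ/Δψ = 0.7366, d_rh = R√(Δφ²+q²Δλ²) = 13111.2 km
Excess = 13111.2 − 10656.1 = 2455.1 ≈ 2455 km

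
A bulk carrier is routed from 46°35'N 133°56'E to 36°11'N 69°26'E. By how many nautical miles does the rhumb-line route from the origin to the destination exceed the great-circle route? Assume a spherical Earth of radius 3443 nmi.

Great circle: cos σ = sin φ₁ sin φ₂ + cos φ₁ cos φ₂ cos Δλ,  σ = 0.8397 rad → d_gc = 2891.2 nmi
Rhumb line: Δψ = -0.2428, q = Δφ/Δψ = 0.7477, d_rh = R√(Δφ²+q²Δλ²) = 2964.5 nmi
Excess = 2964.5 − 2891.2 = 73.3 ≈ 73 nmi

73 nmi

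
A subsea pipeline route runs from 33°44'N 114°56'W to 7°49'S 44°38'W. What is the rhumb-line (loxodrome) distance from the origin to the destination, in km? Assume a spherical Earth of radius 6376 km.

8757 km

Δψ = ln[tan(π/4+φ₂/2)/tan(π/4+φ₁/2)] = -0.7629;  Δφ = -0.7252 rad,  Δλ = +1.2270 rad
q = Δφ/Δψ = 0.9506
d = R·√(Δφ² + q²Δλ²) = 6376·1.37337 = 8757 km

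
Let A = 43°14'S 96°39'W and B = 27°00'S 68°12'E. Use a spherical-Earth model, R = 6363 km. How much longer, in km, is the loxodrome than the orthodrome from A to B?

Great circle: cos σ = sin φ₁ sin φ₂ + cos φ₁ cos φ₂ cos Δλ,  σ = 1.8919 rad → d_gc = 12038.26 km
Rhumb line: Δψ = +0.3487, q = Δφ/Δψ = 0.8125, d_rh = R√(Δφ²+q²Δλ²) = 14983.82 km
Excess = 14983.82 − 12038.26 = 2945.56 ≈ 2946 km

2946 km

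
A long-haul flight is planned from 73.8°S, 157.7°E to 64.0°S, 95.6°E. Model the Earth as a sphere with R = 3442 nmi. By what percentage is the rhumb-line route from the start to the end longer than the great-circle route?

4.4%

Great circle: σ = 0.4019 rad → d_gc = Rσ = 1383.2 nmi
Rhumb: Δφ = +0.1710, Δλ = -1.0838, Δψ = +0.4838, q = Δφ/Δψ = 0.3536 → d_rh = R√(Δφ²+q²Δλ²) = 1444.4 nmi
Excess = (1444.4 − 1383.2) / 1383.2 = 61.2 / 1383.2 = 4.42% ≈ 4.4%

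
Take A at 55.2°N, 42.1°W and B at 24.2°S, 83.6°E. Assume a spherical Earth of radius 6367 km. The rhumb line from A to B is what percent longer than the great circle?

4.0%

Great circle: σ = 2.2658 rad → d_gc = Rσ = 14426.2 km
Rhumb: Δφ = -1.3858, Δλ = +2.1939, Δψ = -1.5959, q = Δφ/Δψ = 0.8684 → d_rh = R√(Δφ²+q²Δλ²) = 14999.4 km
Excess = (14999.4 − 14426.2) / 14426.2 = 573.2 / 14426.2 = 3.97% ≈ 4.0%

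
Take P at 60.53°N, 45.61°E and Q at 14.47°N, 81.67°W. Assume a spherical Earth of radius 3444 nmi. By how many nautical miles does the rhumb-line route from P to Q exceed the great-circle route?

Great circle: cos σ = sin φ₁ sin φ₂ + cos φ₁ cos φ₂ cos Δλ,  σ = 1.6419 rad → d_gc = 5654.5 nmi
Rhumb line: Δψ = -1.0803, q = Δφ/Δψ = 0.7441, d_rh = R√(Δφ²+q²Δλ²) = 6330.6 nmi
Excess = 6330.6 − 5654.5 = 676.1 ≈ 676 nmi

676 nmi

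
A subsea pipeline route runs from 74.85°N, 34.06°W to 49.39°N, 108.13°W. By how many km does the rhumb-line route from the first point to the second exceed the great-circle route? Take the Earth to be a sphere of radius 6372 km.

248 km

Great circle: cos σ = sin φ₁ sin φ₂ + cos φ₁ cos φ₂ cos Δλ,  σ = 0.6770 rad → d_gc = 4313.8 km
Rhumb line: Δψ = -1.0233, q = Δφ/Δψ = 0.4342, d_rh = R√(Δφ²+q²Δλ²) = 4562.1 km
Excess = 4562.1 − 4313.8 = 248.3 ≈ 248 km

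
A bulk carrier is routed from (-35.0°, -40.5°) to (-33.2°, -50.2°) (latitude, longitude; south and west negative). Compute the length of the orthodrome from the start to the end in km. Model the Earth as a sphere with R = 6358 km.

cos σ = sin φ₁ sin φ₂ + cos φ₁ cos φ₂ cos Δλ
      = sin(-35.00°)sin(-33.20°) + cos(-35.00°)cos(-33.20°)cos(-9.70°) = 0.9897
σ = 8.228° → d = Rσ = 6358·0.14360 = 913 km

913 km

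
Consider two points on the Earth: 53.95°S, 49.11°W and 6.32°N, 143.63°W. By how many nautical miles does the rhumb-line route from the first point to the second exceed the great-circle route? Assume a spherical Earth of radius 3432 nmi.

174 nmi

Great circle: cos σ = sin φ₁ sin φ₂ + cos φ₁ cos φ₂ cos Δλ,  σ = 1.7063 rad → d_gc = 5856.0 nmi
Rhumb line: Δψ = +1.2332, q = Δφ/Δψ = 0.8530, d_rh = R√(Δφ²+q²Δλ²) = 6029.6 nmi
Excess = 6029.6 − 5856.0 = 173.6 ≈ 174 nmi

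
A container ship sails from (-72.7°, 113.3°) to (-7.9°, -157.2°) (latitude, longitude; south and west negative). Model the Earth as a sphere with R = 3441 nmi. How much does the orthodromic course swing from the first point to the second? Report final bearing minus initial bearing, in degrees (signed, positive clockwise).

Initial bearing θ₁ = atan2(sin Δλ cos φ₂, cos φ₁ sin φ₂ − sin φ₁ cos φ₂ cos Δλ) = 91.89°
Final bearing θ₂ = (initial bearing from the destination back to the start) + 180° = 17.46°
Δθ = θ₂ − θ₁ = -74.4°

-74.4°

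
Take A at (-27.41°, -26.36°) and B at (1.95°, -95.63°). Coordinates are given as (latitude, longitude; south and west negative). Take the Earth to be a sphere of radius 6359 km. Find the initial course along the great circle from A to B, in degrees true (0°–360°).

281.7°

θ = atan2( sin Δλ·cos φ₂ ,  cos φ₁ sin φ₂ − sin φ₁ cos φ₂ cos Δλ )
  = atan2(-0.9347, +0.1931) = 281.67°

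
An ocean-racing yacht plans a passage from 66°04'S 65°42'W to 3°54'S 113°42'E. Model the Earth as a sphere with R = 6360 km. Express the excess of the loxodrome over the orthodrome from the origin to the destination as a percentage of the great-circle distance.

Great circle: σ = 1.9204 rad → d_gc = Rσ = 12213.9 km
Rhumb: Δφ = +1.0850, Δλ = +3.1311, Δψ = +1.4833, q = Δφ/Δψ = 0.7315 → d_rh = R√(Δφ²+q²Δλ²) = 16118.7 km
Excess = (16118.7 − 12213.9) / 12213.9 = 3904.8 / 12213.9 = 31.97% ≈ 32.0%

32.0%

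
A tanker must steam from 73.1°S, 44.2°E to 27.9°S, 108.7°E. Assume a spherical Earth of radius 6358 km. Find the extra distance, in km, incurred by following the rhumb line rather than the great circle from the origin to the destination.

216 km

Great circle: cos σ = sin φ₁ sin φ₂ + cos φ₁ cos φ₂ cos Δλ,  σ = 0.9784 rad → d_gc = 6220.9 km
Rhumb line: Δψ = +1.3994, q = Δφ/Δψ = 0.5638, d_rh = R√(Δφ²+q²Δλ²) = 6437.3 km
Excess = 6437.3 − 6220.9 = 216.4 ≈ 216 km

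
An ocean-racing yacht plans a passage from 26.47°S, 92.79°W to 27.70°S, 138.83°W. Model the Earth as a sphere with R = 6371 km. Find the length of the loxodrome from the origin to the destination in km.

Δψ = ln[tan(π/4+φ₂/2)/tan(π/4+φ₁/2)] = -0.0241;  Δφ = -0.0215 rad,  Δλ = -0.8035 rad
q = Δφ/Δψ = 0.8903
d = R·√(Δφ² + q²Δλ²) = 6371·0.71573 = 4560 km

4560 km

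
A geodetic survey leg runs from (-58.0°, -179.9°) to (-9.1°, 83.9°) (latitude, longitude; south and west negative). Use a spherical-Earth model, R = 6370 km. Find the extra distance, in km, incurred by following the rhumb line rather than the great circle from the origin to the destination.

Great circle: cos σ = sin φ₁ sin φ₂ + cos φ₁ cos φ₂ cos Δλ,  σ = 1.4931 rad → d_gc = 9511.1 km
Rhumb line: Δψ = +1.0897, q = Δφ/Δψ = 0.7832, d_rh = R√(Δφ²+q²Δλ²) = 9986.5 km
Excess = 9986.5 − 9511.1 = 475.4 ≈ 475 km

475 km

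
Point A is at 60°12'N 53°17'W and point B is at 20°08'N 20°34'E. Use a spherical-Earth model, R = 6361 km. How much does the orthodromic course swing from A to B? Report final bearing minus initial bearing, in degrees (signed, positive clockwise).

Initial bearing θ₁ = atan2(sin Δλ cos φ₂, cos φ₁ sin φ₂ − sin φ₁ cos φ₂ cos Δλ) = 93.53°
Final bearing θ₂ = (initial bearing from the destination back to the start) + 180° = 148.11°
Δθ = θ₂ − θ₁ = +54.6°

+54.6°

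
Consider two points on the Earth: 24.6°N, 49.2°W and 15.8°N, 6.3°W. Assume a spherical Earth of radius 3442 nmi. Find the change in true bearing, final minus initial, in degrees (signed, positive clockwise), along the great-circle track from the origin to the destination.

At departure: θ₁ = atan2(sin Δλ cos φ₂, cos φ₁ sin φ₂ − sin φ₁ cos φ₂ cos Δλ) = 94.00°
At arrival: θ₂ = atan2(sin Δλ cos φ₁, −cos φ₂ sin φ₁ + sin φ₂ cos φ₁ cos Δλ) = 109.50°
Δθ = θ₂ − θ₁ = +15.5°

+15.5°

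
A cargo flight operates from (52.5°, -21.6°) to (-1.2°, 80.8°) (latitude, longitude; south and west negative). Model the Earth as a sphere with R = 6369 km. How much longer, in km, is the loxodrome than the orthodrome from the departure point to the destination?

432 km

Great circle: cos σ = sin φ₁ sin φ₂ + cos φ₁ cos φ₂ cos Δλ,  σ = 1.7186 rad → d_gc = 10946.0 km
Rhumb line: Δψ = -1.1014, q = Δφ/Δψ = 0.8510, d_rh = R√(Δφ²+q²Δλ²) = 11378.1 km
Excess = 11378.1 − 10946.0 = 432.1 ≈ 432 km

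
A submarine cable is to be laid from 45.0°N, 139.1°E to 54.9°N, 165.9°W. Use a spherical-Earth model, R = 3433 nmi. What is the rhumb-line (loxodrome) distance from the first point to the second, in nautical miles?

Rhumb course C = atan2(Δλ, Δψ) with Δψ = ln[tan(π/4+φ₂/2)/tan(π/4+φ₁/2)] = +0.2698, Δλ = +0.9599 → C = 74.30°
d = R·|Δφ| / |cos C| = 3433·0.17279 / 0.27060 = 2192 nmi

2192 nmi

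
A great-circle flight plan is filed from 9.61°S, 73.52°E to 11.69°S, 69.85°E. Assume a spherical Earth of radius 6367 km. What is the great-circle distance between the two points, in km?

463 km

Haversine: a = sin²(Δφ/2)+cos φ₁ cos φ₂ sin²(Δλ/2) = 0.00132;  σ = 2·atan2(√a,√(1−a))
σ = 4.163° → d = Rσ = 6367·0.07266 = 463 km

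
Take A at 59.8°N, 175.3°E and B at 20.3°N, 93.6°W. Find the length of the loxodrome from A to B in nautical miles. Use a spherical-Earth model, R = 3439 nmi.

4629 nmi

Rhumb course C = atan2(Δλ, Δψ) with Δψ = ln[tan(π/4+φ₂/2)/tan(π/4+φ₁/2)] = -0.9480, Δλ = +1.5900 → C = 120.81°
d = R·|Δφ| / |cos C| = 3439·0.68941 / 0.51213 = 4629 nmi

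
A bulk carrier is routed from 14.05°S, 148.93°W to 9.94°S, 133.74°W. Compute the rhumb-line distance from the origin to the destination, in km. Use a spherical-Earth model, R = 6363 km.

1712 km

Rhumb course C = atan2(Δλ, Δψ) with Δψ = ln[tan(π/4+φ₂/2)/tan(π/4+φ₁/2)] = +0.0734, Δλ = +0.2651 → C = 74.53°
d = R·|Δφ| / |cos C| = 6363·0.07173 / 0.26666 = 1712 km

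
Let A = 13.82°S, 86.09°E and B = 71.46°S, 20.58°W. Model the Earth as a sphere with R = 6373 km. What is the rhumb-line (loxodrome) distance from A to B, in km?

9948 km

Δψ = ln[tan(π/4+φ₂/2)/tan(π/4+φ₁/2)] = -1.5691;  Δφ = -1.0060 rad,  Δλ = -1.8617 rad
q = Δφ/Δψ = 0.6411
d = R·√(Δφ² + q²Δλ²) = 6373·1.56104 = 9948 km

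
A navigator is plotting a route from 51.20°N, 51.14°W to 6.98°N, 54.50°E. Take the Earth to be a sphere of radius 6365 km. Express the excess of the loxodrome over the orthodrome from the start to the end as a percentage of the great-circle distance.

5.0%

Great circle: σ = 1.6438 rad → d_gc = Rσ = 10463.0 km
Rhumb: Δφ = -0.7718, Δλ = +1.8438, Δψ = -0.9216, q = Δφ/Δψ = 0.8375 → d_rh = R√(Δφ²+q²Δλ²) = 10987.6 km
Excess = (10987.6 − 10463.0) / 10463.0 = 524.6 / 10463.0 = 5.01% ≈ 5.0%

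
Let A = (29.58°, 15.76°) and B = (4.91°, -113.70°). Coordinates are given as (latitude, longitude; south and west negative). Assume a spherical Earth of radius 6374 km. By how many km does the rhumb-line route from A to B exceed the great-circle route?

489 km

Great circle: cos σ = sin φ₁ sin φ₂ + cos φ₁ cos φ₂ cos Δλ,  σ = 2.1042 rad → d_gc = 13411.9 km
Rhumb line: Δψ = -0.4551, q = Δφ/Δψ = 0.9462, d_rh = R√(Δφ²+q²Δλ²) = 13900.7 km
Excess = 13900.7 − 13411.9 = 488.8 ≈ 489 km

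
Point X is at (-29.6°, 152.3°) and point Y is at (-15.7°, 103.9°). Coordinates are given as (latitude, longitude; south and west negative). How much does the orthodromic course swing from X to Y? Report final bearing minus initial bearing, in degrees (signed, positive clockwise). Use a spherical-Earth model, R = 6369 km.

At departure: θ₁ = atan2(sin Δλ cos φ₂, cos φ₁ sin φ₂ − sin φ₁ cos φ₂ cos Δλ) = 276.37°
At arrival: θ₂ = atan2(sin Δλ cos φ₁, −cos φ₂ sin φ₁ + sin φ₂ cos φ₁ cos Δλ) = 296.15°
Δθ = θ₂ − θ₁ = +19.8°

+19.8°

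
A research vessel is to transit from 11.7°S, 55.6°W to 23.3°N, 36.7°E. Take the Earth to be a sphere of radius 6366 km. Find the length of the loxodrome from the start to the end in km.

10766 km

Δψ = ln[tan(π/4+φ₂/2)/tan(π/4+φ₁/2)] = +0.6240;  Δφ = +0.6109 rad,  Δλ = +1.6109 rad
q = Δφ/Δψ = 0.9790
d = R·√(Δφ² + q²Δλ²) = 6366·1.69122 = 10766 km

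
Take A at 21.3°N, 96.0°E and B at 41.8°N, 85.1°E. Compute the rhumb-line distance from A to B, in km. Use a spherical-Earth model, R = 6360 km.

2494 km

Rhumb course C = atan2(Δλ, Δψ) with Δψ = ln[tan(π/4+φ₂/2)/tan(π/4+φ₁/2)] = +0.4239, Δλ = -0.1902 → C = 335.83°
d = R·|Δφ| / |cos C| = 6360·0.35779 / 0.91232 = 2494 km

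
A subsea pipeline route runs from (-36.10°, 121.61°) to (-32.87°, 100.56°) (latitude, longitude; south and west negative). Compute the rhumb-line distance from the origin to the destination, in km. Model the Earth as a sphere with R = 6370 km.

1962 km

Rhumb course C = atan2(Δλ, Δψ) with Δψ = ln[tan(π/4+φ₂/2)/tan(π/4+φ₁/2)] = +0.0684, Δλ = -0.3674 → C = 280.55°
d = R·|Δφ| / |cos C| = 6370·0.05637 / 0.18306 = 1962 km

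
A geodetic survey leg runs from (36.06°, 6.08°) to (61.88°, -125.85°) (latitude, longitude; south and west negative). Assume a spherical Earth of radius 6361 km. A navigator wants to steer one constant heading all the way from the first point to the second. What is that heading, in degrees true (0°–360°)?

287.1°

Δψ = ln[tan(π/4+φ₂/2)/tan(π/4+φ₁/2)] = +0.7090
Δλ = -2.3026 rad (taken the short way round)
course = atan2(Δλ, Δψ) = 287.11°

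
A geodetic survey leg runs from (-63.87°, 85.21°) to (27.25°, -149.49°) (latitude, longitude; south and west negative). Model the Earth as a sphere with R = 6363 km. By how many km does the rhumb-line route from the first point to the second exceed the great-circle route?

Great circle: cos σ = sin φ₁ sin φ₂ + cos φ₁ cos φ₂ cos Δλ,  σ = 2.2618 rad → d_gc = 14392.0 km
Rhumb line: Δψ = +1.9554, q = Δφ/Δψ = 0.8133, d_rh = R√(Δφ²+q²Δλ²) = 15181.9 km
Excess = 15181.9 − 14392.0 = 789.9 ≈ 790 km

790 km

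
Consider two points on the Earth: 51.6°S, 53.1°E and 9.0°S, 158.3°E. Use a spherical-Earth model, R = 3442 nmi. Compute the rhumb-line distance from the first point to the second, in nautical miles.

Δψ = ln[tan(π/4+φ₂/2)/tan(π/4+φ₁/2)] = +0.8971;  Δφ = +0.7435 rad,  Δλ = +1.8361 rad
q = Δφ/Δψ = 0.8288
d = R·√(Δφ² + q²Δλ²) = 3442·1.69360 = 5829 nmi

5829 nmi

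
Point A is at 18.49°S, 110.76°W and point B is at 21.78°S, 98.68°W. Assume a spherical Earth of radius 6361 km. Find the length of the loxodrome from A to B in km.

Rhumb course C = atan2(Δλ, Δψ) with Δψ = ln[tan(π/4+φ₂/2)/tan(π/4+φ₁/2)] = -0.0612, Δλ = +0.2108 → C = 106.18°
d = R·|Δφ| / |cos C| = 6361·0.05742 / 0.27864 = 1311 km

1311 km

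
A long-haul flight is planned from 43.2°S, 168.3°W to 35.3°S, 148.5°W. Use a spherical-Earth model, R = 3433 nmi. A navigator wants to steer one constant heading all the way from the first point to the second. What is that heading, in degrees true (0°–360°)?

62.7°

Meridional parts: M(φ₁)=-0.8376, M(φ₂)=-0.6592 → ΔM = +0.1784;  Δλ = +0.3456 rad
tan C = Δλ / ΔM = +1.9373 → C = 62.70°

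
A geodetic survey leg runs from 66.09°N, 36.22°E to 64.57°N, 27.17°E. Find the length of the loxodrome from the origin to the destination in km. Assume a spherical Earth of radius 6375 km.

Δψ = ln[tan(π/4+φ₂/2)/tan(π/4+φ₁/2)] = -0.0636;  Δφ = -0.0265 rad,  Δλ = -0.1580 rad
q = Δφ/Δψ = 0.4173
d = R·√(Δφ² + q²Δλ²) = 6375·0.07105 = 453 km

453 km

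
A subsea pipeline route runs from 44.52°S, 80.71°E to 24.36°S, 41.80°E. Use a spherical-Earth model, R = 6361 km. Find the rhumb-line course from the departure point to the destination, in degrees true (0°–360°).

302.4°

Δψ = ln[tan(π/4+φ₂/2)/tan(π/4+φ₁/2)] = +0.4310
Δλ = -0.6791 rad (taken the short way round)
course = atan2(Δλ, Δψ) = 302.40°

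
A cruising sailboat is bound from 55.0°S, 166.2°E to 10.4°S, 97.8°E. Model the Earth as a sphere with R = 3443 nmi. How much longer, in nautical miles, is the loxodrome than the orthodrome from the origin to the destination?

Great circle: cos σ = sin φ₁ sin φ₂ + cos φ₁ cos φ₂ cos Δλ,  σ = 1.2073 rad → d_gc = 4156.7 nmi
Rhumb line: Δψ = +0.9717, q = Δφ/Δψ = 0.8011, d_rh = R√(Δφ²+q²Δλ²) = 4245.5 nmi
Excess = 4245.5 − 4156.7 = 88.8 ≈ 89 nmi

89 nmi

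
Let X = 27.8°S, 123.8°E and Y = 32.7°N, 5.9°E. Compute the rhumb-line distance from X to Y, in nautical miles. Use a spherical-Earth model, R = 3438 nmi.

7647 nmi

Δψ = ln[tan(π/4+φ₂/2)/tan(π/4+φ₁/2)] = +1.1099;  Δφ = +1.0559 rad,  Δλ = -2.0577 rad
q = Δφ/Δψ = 0.9513
d = R·√(Δφ² + q²Δλ²) = 3438·2.22423 = 7647 nmi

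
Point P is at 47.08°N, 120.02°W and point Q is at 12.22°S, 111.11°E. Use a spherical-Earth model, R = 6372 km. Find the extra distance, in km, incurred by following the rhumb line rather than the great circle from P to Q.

606 km

Great circle: cos σ = sin φ₁ sin φ₂ + cos φ₁ cos φ₂ cos Δλ,  σ = 2.1806 rad → d_gc = 13894.5 km
Rhumb line: Δψ = -1.1486, q = Δφ/Δψ = 0.9011, d_rh = R√(Δφ²+q²Δλ²) = 14500.7 km
Excess = 14500.7 − 13894.5 = 606.2 ≈ 606 km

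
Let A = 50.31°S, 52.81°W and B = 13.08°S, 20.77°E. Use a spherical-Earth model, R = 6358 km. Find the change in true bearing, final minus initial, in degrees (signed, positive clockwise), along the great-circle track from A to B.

-45.0°

At departure: θ₁ = atan2(sin Δλ cos φ₂, cos φ₁ sin φ₂ − sin φ₁ cos φ₂ cos Δλ) = 85.88°
At arrival: θ₂ = atan2(sin Δλ cos φ₁, −cos φ₂ sin φ₁ + sin φ₂ cos φ₁ cos Δλ) = 40.84°
Δθ = θ₂ − θ₁ = -45.0°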